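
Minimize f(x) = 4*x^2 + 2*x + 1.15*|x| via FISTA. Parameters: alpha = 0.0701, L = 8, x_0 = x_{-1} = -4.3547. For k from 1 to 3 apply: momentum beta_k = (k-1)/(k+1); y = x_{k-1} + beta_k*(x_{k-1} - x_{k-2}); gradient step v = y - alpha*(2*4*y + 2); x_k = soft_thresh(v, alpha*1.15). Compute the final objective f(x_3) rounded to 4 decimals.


FISTA on f(x) = 4*x^2 + 2*x + 1.15*|x|
L = 8, alpha = 0.0701
Iteration 1: beta = 0.0, y = -4.3547 + 0.0*(-4.3547 + 4.3547) = -4.3547
  grad(y) = -32.8376, v = y - alpha*grad = -2.0528
  prox(v) = soft_thresh(-2.0528, 0.0806) = -1.9722
Iteration 2: beta = 0.3333, y = -1.9722 + 0.3333*(-1.9722 + 4.3547) = -1.178
  grad(y) = -7.4239, v = y - alpha*grad = -0.6576
  prox(v) = soft_thresh(-0.6576, 0.0806) = -0.577
Iteration 3: beta = 0.5, y = -0.577 + 0.5*(-0.577 + 1.9722) = 0.1206
  grad(y) = 2.9652, v = y - alpha*grad = -0.0872
  prox(v) = soft_thresh(-0.0872, 0.0806) = -0.0066
f(x_3) = 4*(-0.0066)^2 + 2*(-0.0066) + 1.15*|-0.0066| = -0.0054


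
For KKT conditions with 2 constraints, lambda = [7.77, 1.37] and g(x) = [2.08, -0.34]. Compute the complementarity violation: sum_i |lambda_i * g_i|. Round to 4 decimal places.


KKT complementary slackness check:
lambda_1 * g_1 = 7.77 * 2.08 = 16.1616
lambda_2 * g_2 = 1.37 * -0.34 = -0.4658
Total violation = 16.1616 + 0.4658 = 16.6274


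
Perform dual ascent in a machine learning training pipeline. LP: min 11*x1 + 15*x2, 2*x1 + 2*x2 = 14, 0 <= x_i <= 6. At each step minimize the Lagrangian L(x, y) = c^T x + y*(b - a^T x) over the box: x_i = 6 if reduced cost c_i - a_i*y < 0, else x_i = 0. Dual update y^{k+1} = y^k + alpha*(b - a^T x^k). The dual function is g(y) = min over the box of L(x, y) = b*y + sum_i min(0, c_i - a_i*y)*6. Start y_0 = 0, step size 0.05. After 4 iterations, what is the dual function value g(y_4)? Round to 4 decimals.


Dual ascent for LP: min 11*x1 + 15*x2, 2*x1 + 2*x2 = 14, 0 <= x_i <= 6
Step 1: y^k = 0.0, reduced costs: (11.0, 15.0)
  x^k = (0.0, 0.0), subgradient = b - a^T x = 14.0
  y^{k+1} = 0.0 + 0.05*14.0 = 0.7
Step 2: y^k = 0.7, reduced costs: (9.6, 13.6)
  x^k = (0.0, 0.0), subgradient = b - a^T x = 14.0
  y^{k+1} = 0.7 + 0.05*14.0 = 1.4
Step 3: y^k = 1.4, reduced costs: (8.2, 12.2)
  x^k = (0.0, 0.0), subgradient = b - a^T x = 14.0
  y^{k+1} = 1.4 + 0.05*14.0 = 2.1
Step 4: y^k = 2.1, reduced costs: (6.8, 10.8)
  x^k = (0.0, 0.0), subgradient = b - a^T x = 14.0
  y^{k+1} = 2.1 + 0.05*14.0 = 2.8
Dual objective at y_4 = 2.8: reduced costs (5.4, 9.4), box minimizer x = (0.0, 0.0)
g(y_4) = b*y + (c1 - a1*y)*x1 + (c2 - a2*y)*x2 = 14*2.8 + 5.4*0.0 + 9.4*0.0 = 39.2 + 0.0 + 0.0 = 39.2


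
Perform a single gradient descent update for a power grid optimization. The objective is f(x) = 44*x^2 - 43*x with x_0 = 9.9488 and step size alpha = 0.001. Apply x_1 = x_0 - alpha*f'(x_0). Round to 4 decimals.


We compute the gradient at x_0 and apply the update.
f'(x) = 88*x - 43
f'(9.9488) = 88*9.9488 - 43 = 832.4944
x_1 = 9.9488 - 0.001*832.4944 = 9.1163


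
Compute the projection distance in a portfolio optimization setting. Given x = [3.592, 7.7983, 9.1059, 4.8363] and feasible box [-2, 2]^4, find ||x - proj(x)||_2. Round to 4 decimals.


Project each component onto [-2, 2].
clip(3.592) = 2.0, clip(7.7983) = 2.0, clip(9.1059) = 2.0, clip(4.8363) = 2.0
Projection = [2.0, 2.0, 2.0, 2.0]
Squared diffs: [2.5345, 33.6203, 50.4938, 8.0446]
Distance = sqrt(94.6932) = 9.731


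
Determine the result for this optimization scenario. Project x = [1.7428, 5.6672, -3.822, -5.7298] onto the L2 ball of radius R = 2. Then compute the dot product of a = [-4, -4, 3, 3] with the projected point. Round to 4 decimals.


Step 1: Compute ||x|| (intermediates to 6 decimals).
||x|| = sqrt(1.7428^2 + 5.6672^2 + (-3.822)^2 + (-5.7298)^2) = 9.088058
Step 2: Project.
Since ||x|| > R, scale = R/||x|| = 2/9.088058 = 0.220069, proj(x) = scale * x
proj(x) = [0.383536, 1.247175, -0.841104, -1.260951]
Step 3: Dot product.
a^T * proj(x) = -4*0.383536 - 4*1.247175 + 3*(-0.841104) + 3*(-1.260951) = -12.829


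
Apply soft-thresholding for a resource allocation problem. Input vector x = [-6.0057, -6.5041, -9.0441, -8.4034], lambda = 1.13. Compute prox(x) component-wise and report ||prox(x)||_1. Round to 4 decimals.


Soft-thresholding with lambda = 1.13:
prox(-6.0057) = sign(-6.0057)*max(|-6.0057| - 1.13, 0) = -4.8757
prox(-6.5041) = sign(-6.5041)*max(|-6.5041| - 1.13, 0) = -5.3741
prox(-9.0441) = sign(-9.0441)*max(|-9.0441| - 1.13, 0) = -7.9141
prox(-8.4034) = sign(-8.4034)*max(|-8.4034| - 1.13, 0) = -7.2734
prox(x) = [-4.8757, -5.3741, -7.9141, -7.2734]
||prox(x)||_1 = 4.8757 + 5.3741 + 7.9141 + 7.2734 = 25.4373


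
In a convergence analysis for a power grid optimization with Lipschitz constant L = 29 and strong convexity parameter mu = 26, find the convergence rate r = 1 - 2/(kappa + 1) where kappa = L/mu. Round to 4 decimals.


Step 1: Compute the condition number.
kappa = L/mu = 29/26 = 1.1154
Step 2: Compute the convergence rate.
r = 1 - 2/(kappa + 1) = 1 - 2*mu/(L + mu) = (L - mu)/(L + mu) = 3/55 = 0.0545


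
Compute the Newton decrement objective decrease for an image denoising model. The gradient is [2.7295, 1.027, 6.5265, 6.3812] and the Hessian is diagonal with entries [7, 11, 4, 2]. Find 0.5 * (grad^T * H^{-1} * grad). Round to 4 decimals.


Step 1: H is diagonal, so H^(-1) * g = [0.3899, 0.0934, 1.6316, 3.1906].
Step 2: g^T H^(-1) g = sum_i g_i^2 / H_ii
  = (2.7295)^2/7 + (1.027)^2/11 + (6.5265)^2/4 + (6.3812)^2/2
  = 1.0643 + 0.0959 + 10.6488 + 20.3599 = 32.1689
Step 3: Objective decrease = 0.5 * g^T H^(-1) g = 16.0844


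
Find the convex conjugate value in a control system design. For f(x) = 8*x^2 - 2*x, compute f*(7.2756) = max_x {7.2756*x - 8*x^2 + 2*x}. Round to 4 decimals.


f*(y) = sup_x {y*x - a*x^2 - b*x} = sup_x {(y-b)*x - a*x^2}
FOC: (y - b) - 2a*x = 0 => x* = (y - b)/(2a)
x* = (7.2756 + 2)/(2*8) = 0.5797
f*(7.2756) = (y-b)^2/(4a) = (7.2756 + 2)^2/(4*8)
= 86.0368/32 = 2.6886


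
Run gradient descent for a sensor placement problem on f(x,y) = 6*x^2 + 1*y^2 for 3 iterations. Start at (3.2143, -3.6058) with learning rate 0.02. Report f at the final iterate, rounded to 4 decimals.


Gradient descent on f(x,y) = 6*x^2 + 1*y^2.
Starting point: (3.2143, -3.6058), alpha = 0.02
Step 1: grad_x = 2*6*3.2143 = 38.5716, grad_y = 2*1*-3.6058 = -7.2116
  x_1 = 3.2143 - 0.02*38.5716 = 2.4429
  y_1 = -3.6058 - 0.02*-7.2116 = -3.4616
Step 2: grad_x = 2*6*2.4429 = 29.3144, grad_y = 2*1*-3.4616 = -6.9231
  x_2 = 2.4429 - 0.02*29.3144 = 1.8566
  y_2 = -3.4616 - 0.02*-6.9231 = -3.3231
Step 3: grad_x = 2*6*1.8566 = 22.279, grad_y = 2*1*-3.3231 = -6.6462
  x_3 = 1.8566 - 0.02*22.279 = 1.411
  y_3 = -3.3231 - 0.02*-6.6462 = -3.1902
f(1.411, -3.1902) = 6*1.411^2 + 1*(-3.1902)^2 = 22.1228


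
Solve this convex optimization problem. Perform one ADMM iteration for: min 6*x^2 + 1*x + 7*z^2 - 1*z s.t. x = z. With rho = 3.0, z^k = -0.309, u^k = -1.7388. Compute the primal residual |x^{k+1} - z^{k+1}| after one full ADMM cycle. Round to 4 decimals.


ADMM iteration with rho = 3.0, z^k = -0.309, u^k = -1.7388
Step 1: x-update.
Minimize 6*x^2 + 1*x + (3.0/2)*(x + 0.309 - 1.7388)^2
FOC: (2*6 + 3.0)*x = -1 + 3.0*(-0.309 + 1.7388)
x^{k+1} = 0.2193
Step 2: z-update.
Minimize 7*z^2 - 1*z + (3.0/2)*(0.2193 - z - 1.7388)^2
FOC: (2*7 + 3.0)*z = 1 + 3.0*(0.2193 - 1.7388)
z^{k+1} = -0.2093
Step 3: u-update.
u^{k+1} = -1.7388 + 0.2193 + 0.2093 = -1.3102
Step 4: Primal residual = |0.2193 + 0.2093| = 0.4286


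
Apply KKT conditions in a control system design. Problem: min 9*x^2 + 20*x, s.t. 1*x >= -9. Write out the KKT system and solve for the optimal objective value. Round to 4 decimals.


Step 1: Try lambda = 0 (constraint inactive).
Stationarity: 2*9*x + 20 = 0
x* = -20/(2*9) = -10/9 = -1.1111 (rounded; the exact value -10/9 is used below)
Check constraint: 1*-1.1111 = -1.1111 >= -9 -- satisfied.
Step 2: Compute optimal value.
f(x*) = 9*(-10/9)^2 + 20*(-10/9) = -11.1111


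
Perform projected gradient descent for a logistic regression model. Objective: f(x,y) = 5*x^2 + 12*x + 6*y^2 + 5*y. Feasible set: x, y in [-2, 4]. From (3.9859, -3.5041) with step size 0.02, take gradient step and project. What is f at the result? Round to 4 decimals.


Step 1: Compute gradient at (3.9859, -3.5041).
grad_x = 2*5*3.9859 + 12 = 51.859
grad_y = 2*6*-3.5041 + 5 = -37.0492
Step 2: Gradient step.
x_raw = 3.9859 - 0.02*51.859 = 2.9487
y_raw = -3.5041 - 0.02*-37.0492 = -2.7631
Step 3: Project onto [-2, 4].
x_proj = clip(2.9487) = 2.9487
y_proj = clip(-2.7631) = -2.0
Step 4: Evaluate f.
f(2.9487, -2.0) = 92.8594


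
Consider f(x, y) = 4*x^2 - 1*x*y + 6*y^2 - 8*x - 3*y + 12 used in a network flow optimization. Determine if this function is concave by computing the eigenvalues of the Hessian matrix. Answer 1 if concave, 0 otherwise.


The Hessian of f(x,y) = 4*x^2 - 1*x*y + 6*y^2 - 8*x - 3*y + 12 is:
H = [[8, -1], [-1, 12]]
Trace = 8 + 12 = 20
Determinant = 8*12 - (-1)^2 = 95
Discriminant = (20)^2 - 4*95 = 20.0
Eigenvalues: lambda_1 = 7.7639, lambda_2 = 12.2361
The function is not concave.

0


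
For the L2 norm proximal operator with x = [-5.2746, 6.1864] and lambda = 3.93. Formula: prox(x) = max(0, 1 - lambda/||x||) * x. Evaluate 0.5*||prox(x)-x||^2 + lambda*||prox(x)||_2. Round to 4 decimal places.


Step 1: Compute ||x||.
||x|| = 8.1298
Step 2: Compute scaling factor.
scale = max(0, 1 - 3.93/8.1298) = 0.5166
Step 3: prox(x) = [-2.7248, 3.1958]
||prox(x)|| = 4.1998
Step 4: Proximal objective.
0.5*||prox-x||^2 = 7.7225
lambda*||prox|| = 16.5052
Total = 24.2275


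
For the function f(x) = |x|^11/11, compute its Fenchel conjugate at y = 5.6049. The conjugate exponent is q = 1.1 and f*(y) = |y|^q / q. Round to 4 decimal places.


The conjugate exponent q satisfies 1/p + 1/q = 1.
p = 11, so q = 11/(11 - 1) = 1.1
|y|^q = 5.6049^1.1 = 6.6592
f*(5.6049) = 6.6592 / 1.1 = 6.0539


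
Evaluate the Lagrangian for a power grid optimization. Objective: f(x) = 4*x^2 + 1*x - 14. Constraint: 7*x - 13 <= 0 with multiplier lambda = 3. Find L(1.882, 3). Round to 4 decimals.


Step 1: Evaluate f(x).
f(1.882) = 4*1.882^2 + 1*1.882 - 14 = 2.0497
Step 2: Evaluate g(x).
g(1.882) = 7*1.882 - 13 = 0.174
Step 3: Compute Lagrangian.
L = 2.0497 + 3*0.174 = 2.5717


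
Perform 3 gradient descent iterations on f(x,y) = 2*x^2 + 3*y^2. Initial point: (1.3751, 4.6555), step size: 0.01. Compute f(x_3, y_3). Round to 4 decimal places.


Gradient descent on f(x,y) = 2*x^2 + 3*y^2.
Starting point: (1.3751, 4.6555), alpha = 0.01
Step 1: grad_x = 2*2*1.3751 = 5.5004, grad_y = 2*3*4.6555 = 27.933
  x_1 = 1.3751 - 0.01*5.5004 = 1.3201
  y_1 = 4.6555 - 0.01*27.933 = 4.3762
Step 2: grad_x = 2*2*1.3201 = 5.2804, grad_y = 2*3*4.3762 = 26.257
  x_2 = 1.3201 - 0.01*5.2804 = 1.2673
  y_2 = 4.3762 - 0.01*26.257 = 4.1136
Step 3: grad_x = 2*2*1.2673 = 5.0692, grad_y = 2*3*4.1136 = 24.6816
  x_3 = 1.2673 - 0.01*5.0692 = 1.2166
  y_3 = 4.1136 - 0.01*24.6816 = 3.8668
f(1.2166, 3.8668) = 2*1.2166^2 + 3*3.8668^2 = 47.8163


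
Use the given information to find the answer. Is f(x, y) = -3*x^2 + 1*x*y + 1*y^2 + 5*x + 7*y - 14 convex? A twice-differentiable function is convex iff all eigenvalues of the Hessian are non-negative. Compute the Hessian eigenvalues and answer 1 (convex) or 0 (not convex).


The Hessian of f(x,y) = -3*x^2 + 1*x*y + 1*y^2 + 5*x + 7*y - 14 is:
H = [[-6, 1], [1, 2]]
Trace = -6 + 2 = -4
Determinant = -6*2 - (1)^2 = -13
Discriminant = (-4)^2 - 4*-13 = 68.0
Eigenvalues: lambda_1 = -6.1231, lambda_2 = 2.1231
The function is not convex.

0


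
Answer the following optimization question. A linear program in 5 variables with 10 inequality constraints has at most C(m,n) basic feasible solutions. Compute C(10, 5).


Each vertex corresponds to some choice of n active constraints out of m, so the number of vertices is at most C(m, n) = m! / (n!(m-n)!).
m = 10, n = 5
Numerator: 10 * 9 * 8 * 7 * 6
Denominator: 5! = 120
C(10, 5) = 252


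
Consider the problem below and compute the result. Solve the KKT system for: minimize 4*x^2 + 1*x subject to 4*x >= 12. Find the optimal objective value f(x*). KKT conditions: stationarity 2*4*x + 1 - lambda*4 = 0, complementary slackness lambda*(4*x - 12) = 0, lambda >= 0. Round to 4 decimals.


Step 1: Try lambda = 0 (constraint inactive).
x_unc = -1/(2*4) = -0.125
Check: 4*-0.125 = -0.5 < 12 -- violated!
Step 2: Constraint must be active: 4*x = 12
x* = 12/4 = 3.0
lambda = (2*4*3.0 + 1)/4 = 6.25
Step 3: Compute optimal value.
f(x*) = 4*3.0^2 + 1*3.0 = 39.0


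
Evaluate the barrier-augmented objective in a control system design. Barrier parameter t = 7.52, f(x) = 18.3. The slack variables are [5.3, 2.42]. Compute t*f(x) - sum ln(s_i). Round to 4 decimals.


Step 1: Compute log-barrier.
ln values: [1.6677, 0.8838]
phi = -(1.6677 + 0.8838) = -2.5515
Step 2: Compute augmented objective.
t*f(x) = 7.52*18.3 = 137.616
Total = 137.616 - 2.5515 = 135.0645


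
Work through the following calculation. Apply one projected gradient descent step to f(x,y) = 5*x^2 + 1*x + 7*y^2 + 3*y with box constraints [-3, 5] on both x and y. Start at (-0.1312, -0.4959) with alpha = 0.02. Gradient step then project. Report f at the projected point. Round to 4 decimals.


Step 1: Compute gradient at (-0.1312, -0.4959).
grad_x = 2*5*-0.1312 + 1 = -0.312
grad_y = 2*7*-0.4959 + 3 = -3.9426
Step 2: Gradient step.
x_raw = -0.1312 - 0.02*-0.312 = -0.125
y_raw = -0.4959 - 0.02*-3.9426 = -0.417
Step 3: Project onto [-3, 5].
x_proj = clip(-0.125) = -0.125
y_proj = clip(-0.417) = -0.417
Step 4: Evaluate f.
f(-0.125, -0.417) = -0.0805


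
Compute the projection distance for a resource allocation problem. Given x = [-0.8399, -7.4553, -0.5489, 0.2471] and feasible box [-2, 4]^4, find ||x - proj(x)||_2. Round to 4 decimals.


Project each component onto [-2, 4].
clip(-0.8399) = -0.8399, clip(-7.4553) = -2.0, clip(-0.5489) = -0.5489, clip(0.2471) = 0.2471
Projection = [-0.8399, -2.0, -0.5489, 0.2471]
Squared diffs: [0.0, 29.7603, 0.0, 0.0]
Distance = sqrt(29.7603) = 5.4553


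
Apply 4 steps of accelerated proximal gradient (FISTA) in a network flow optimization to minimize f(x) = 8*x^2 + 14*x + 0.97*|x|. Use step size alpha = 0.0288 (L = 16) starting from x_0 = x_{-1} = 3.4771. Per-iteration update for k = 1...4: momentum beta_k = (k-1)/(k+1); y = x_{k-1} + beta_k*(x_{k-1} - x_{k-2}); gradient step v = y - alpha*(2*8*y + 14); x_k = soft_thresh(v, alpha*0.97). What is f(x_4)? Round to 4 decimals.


FISTA on f(x) = 8*x^2 + 14*x + 0.97*|x|
L = 16, alpha = 0.0288
Iteration 1: beta = 0.0, y = 3.4771 + 0.0*(3.4771 - 3.4771) = 3.4771
  grad(y) = 69.6336, v = y - alpha*grad = 1.4717
  prox(v) = soft_thresh(1.4717, 0.0279) = 1.4437
Iteration 2: beta = 0.3333, y = 1.4437 + 0.3333*(1.4437 - 3.4771) = 0.7659
  grad(y) = 26.2547, v = y - alpha*grad = 0.0098
  prox(v) = soft_thresh(0.0098, 0.0279) = 0.0
Iteration 3: beta = 0.5, y = 0.0 + 0.5*(0.0 - 1.4437) = -0.7219
  grad(y) = 2.4503, v = y - alpha*grad = -0.7924
  prox(v) = soft_thresh(-0.7924, 0.0279) = -0.7645
Iteration 4: beta = 0.6, y = -0.7645 + 0.6*(-0.7645 - 0.0) = -1.2232
  grad(y) = -5.5709, v = y - alpha*grad = -1.0627
  prox(v) = soft_thresh(-1.0627, 0.0279) = -1.0348
f(x_4) = 8*(-1.0348)^2 + 14*(-1.0348) + 0.97*|-1.0348| = -4.9169


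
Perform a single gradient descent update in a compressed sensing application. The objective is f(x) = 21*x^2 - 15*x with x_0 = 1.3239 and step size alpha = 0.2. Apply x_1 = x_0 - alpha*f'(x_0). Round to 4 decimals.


We compute the gradient at x_0 and apply the update.
f'(x) = 42*x - 15
f'(1.3239) = 42*1.3239 - 15 = 40.6038
x_1 = 1.3239 - 0.2*40.6038 = -6.7969


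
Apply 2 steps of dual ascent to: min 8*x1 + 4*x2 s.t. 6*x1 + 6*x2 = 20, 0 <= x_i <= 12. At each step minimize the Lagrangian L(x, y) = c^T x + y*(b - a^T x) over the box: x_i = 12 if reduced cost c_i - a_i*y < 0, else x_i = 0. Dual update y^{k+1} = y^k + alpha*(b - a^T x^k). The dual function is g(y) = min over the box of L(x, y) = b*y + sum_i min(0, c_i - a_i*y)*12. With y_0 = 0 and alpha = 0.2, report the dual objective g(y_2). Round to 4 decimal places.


Dual ascent for LP: min 8*x1 + 4*x2, 6*x1 + 6*x2 = 20, 0 <= x_i <= 12
Step 1: y^k = 0.0, reduced costs: (8.0, 4.0)
  x^k = (0.0, 0.0), subgradient = b - a^T x = 20.0
  y^{k+1} = 0.0 + 0.2*20.0 = 4.0
Step 2: y^k = 4.0, reduced costs: (-16.0, -20.0)
  x^k = (12.0, 12.0), subgradient = b - a^T x = -124.0
  y^{k+1} = 4.0 + 0.2*-124.0 = -20.8
Dual objective at y_2 = -20.8: reduced costs (132.8, 128.8), box minimizer x = (0.0, 0.0)
g(y_2) = b*y + (c1 - a1*y)*x1 + (c2 - a2*y)*x2 = 20*(-20.8) + 132.8*0.0 + 128.8*0.0 = -416.0 + 0.0 + 0.0 = -416.0


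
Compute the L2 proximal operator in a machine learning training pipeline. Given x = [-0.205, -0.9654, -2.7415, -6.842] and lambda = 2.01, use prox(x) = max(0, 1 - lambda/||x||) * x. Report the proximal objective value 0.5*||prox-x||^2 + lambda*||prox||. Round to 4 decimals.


Step 1: Compute ||x||.
||x|| = 7.4366
Step 2: Compute scaling factor.
scale = max(0, 1 - 2.01/7.4366) = 0.7297
Step 3: prox(x) = [-0.1496, -0.7045, -2.0005, -4.9927]
||prox(x)|| = 5.4266
Step 4: Proximal objective.
0.5*||prox-x||^2 = 2.0201
lambda*||prox|| = 10.9075
Total = 12.9275


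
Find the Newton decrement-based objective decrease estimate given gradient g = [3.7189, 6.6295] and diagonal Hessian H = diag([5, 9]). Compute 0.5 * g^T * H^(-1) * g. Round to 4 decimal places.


Step 1: H is diagonal, so H^(-1) * g = [0.7438, 0.7366].
Step 2: g^T H^(-1) g = sum_i g_i^2 / H_ii
  = (3.7189)^2/5 + (6.6295)^2/9
  = 2.766 + 4.8834 = 7.6494
Step 3: Objective decrease = 0.5 * g^T H^(-1) g = 3.8247


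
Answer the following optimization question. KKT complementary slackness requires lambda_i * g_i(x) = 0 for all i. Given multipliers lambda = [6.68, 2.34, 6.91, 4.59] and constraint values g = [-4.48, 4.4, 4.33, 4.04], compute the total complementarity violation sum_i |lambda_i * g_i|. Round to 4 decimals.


KKT complementary slackness check:
lambda_1 * g_1 = 6.68 * -4.48 = -29.9264
lambda_2 * g_2 = 2.34 * 4.4 = 10.296
lambda_3 * g_3 = 6.91 * 4.33 = 29.9203
lambda_4 * g_4 = 4.59 * 4.04 = 18.5436
Total violation = 29.9264 + 10.296 + 29.9203 + 18.5436 = 88.6863


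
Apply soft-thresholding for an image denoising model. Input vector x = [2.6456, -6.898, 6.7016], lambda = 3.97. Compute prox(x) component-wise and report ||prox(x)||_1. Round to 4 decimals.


Soft-thresholding with lambda = 3.97:
prox(2.6456) = sign(2.6456)*max(|2.6456| - 3.97, 0) = 0.0
prox(-6.898) = sign(-6.898)*max(|-6.898| - 3.97, 0) = -2.928
prox(6.7016) = sign(6.7016)*max(|6.7016| - 3.97, 0) = 2.7316
prox(x) = [0.0, -2.928, 2.7316]
||prox(x)||_1 = 0.0 + 2.928 + 2.7316 = 5.6596


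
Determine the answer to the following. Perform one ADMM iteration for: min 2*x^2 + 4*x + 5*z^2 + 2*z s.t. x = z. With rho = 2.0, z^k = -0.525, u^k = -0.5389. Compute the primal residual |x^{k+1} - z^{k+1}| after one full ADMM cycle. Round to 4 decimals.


ADMM iteration with rho = 2.0, z^k = -0.525, u^k = -0.5389
Step 1: x-update.
Minimize 2*x^2 + 4*x + (2.0/2)*(x + 0.525 - 0.5389)^2
FOC: (2*2 + 2.0)*x = -4 + 2.0*(-0.525 + 0.5389)
x^{k+1} = -0.662
Step 2: z-update.
Minimize 5*z^2 + 2*z + (2.0/2)*(-0.662 - z - 0.5389)^2
FOC: (2*5 + 2.0)*z = -2 + 2.0*(-0.662 - 0.5389)
z^{k+1} = -0.3668
Step 3: u-update.
u^{k+1} = -0.5389 - 0.662 + 0.3668 = -0.8341
Step 4: Primal residual = |-0.662 + 0.3668| = 0.2952


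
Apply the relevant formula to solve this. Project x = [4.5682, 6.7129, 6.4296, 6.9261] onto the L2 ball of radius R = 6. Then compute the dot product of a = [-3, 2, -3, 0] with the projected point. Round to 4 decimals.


Step 1: Compute ||x|| (intermediates to 6 decimals).
||x|| = sqrt(4.5682^2 + 6.7129^2 + 6.4296^2 + 6.9261^2) = 12.459619
Step 2: Project.
Since ||x|| > R, scale = R/||x|| = 6/12.459619 = 0.481556, proj(x) = scale * x
proj(x) = [2.199844, 3.232637, 3.096212, 3.335305]
Step 3: Dot product.
a^T * proj(x) = -3*2.199844 + 2*3.232637 - 3*3.096212 + 0*3.335305 = -9.4229


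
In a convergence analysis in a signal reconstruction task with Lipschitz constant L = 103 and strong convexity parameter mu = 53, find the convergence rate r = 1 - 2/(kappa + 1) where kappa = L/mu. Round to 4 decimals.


Step 1: Compute the condition number.
kappa = L/mu = 103/53 = 1.9434
Step 2: Compute the convergence rate.
r = 1 - 2/(kappa + 1) = 1 - 2*mu/(L + mu) = (L - mu)/(L + mu) = 50/156 = 0.3205


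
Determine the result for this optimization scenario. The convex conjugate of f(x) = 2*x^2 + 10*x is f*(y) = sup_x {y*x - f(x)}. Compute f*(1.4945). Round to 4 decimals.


f*(y) = sup_x {y*x - a*x^2 - b*x} = sup_x {(y-b)*x - a*x^2}
FOC: (y - b) - 2a*x = 0 => x* = (y - b)/(2a)
x* = (1.4945 - 10)/(2*2) = -2.1264
f*(1.4945) = (y-b)^2/(4a) = (1.4945 - 10)^2/(4*2)
= 72.3435/8 = 9.0429


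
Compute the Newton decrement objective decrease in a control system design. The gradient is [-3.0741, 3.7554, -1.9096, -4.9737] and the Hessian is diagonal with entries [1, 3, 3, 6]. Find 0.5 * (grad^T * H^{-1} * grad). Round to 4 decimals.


Step 1: H is diagonal, so H^(-1) * g = [-3.0741, 1.2518, -0.6365, -0.829].
Step 2: g^T H^(-1) g = sum_i g_i^2 / H_ii
  = (-3.0741)^2/1 + (3.7554)^2/3 + (-1.9096)^2/3 + (-4.9737)^2/6
  = 9.4501 + 4.701 + 1.2155 + 4.1229 = 19.4896
Step 3: Objective decrease = 0.5 * g^T H^(-1) g = 9.7448


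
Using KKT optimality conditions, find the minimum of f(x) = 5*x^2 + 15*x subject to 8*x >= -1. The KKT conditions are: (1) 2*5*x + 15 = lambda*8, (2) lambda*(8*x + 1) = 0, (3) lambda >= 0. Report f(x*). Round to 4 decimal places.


Step 1: Try lambda = 0 (constraint inactive).
x_unc = -15/(2*5) = -1.5
Check: 8*-1.5 = -12.0 < -1 -- violated!
Step 2: Constraint must be active: 8*x = -1
x* = -1/8 = -0.125
lambda = (2*5*(-0.125) + 15)/8 = 1.7188
Step 3: Compute optimal value.
f(x*) = 5*(-0.125)^2 + 15*(-0.125) = -1.7969


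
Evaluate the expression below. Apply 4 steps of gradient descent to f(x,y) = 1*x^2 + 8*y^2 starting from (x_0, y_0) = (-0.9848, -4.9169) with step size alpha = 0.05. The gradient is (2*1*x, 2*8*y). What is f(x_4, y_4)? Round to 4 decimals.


Gradient descent on f(x,y) = 1*x^2 + 8*y^2.
Starting point: (-0.9848, -4.9169), alpha = 0.05
Step 1: grad_x = 2*1*-0.9848 = -1.9696, grad_y = 2*8*-4.9169 = -78.6704
  x_1 = -0.9848 - 0.05*-1.9696 = -0.8863
  y_1 = -4.9169 - 0.05*-78.6704 = -0.9834
Step 2: grad_x = 2*1*-0.8863 = -1.7726, grad_y = 2*8*-0.9834 = -15.7341
  x_2 = -0.8863 - 0.05*-1.7726 = -0.7977
  y_2 = -0.9834 - 0.05*-15.7341 = -0.1967
Step 3: grad_x = 2*1*-0.7977 = -1.5954, grad_y = 2*8*-0.1967 = -3.1468
  x_3 = -0.7977 - 0.05*-1.5954 = -0.7179
  y_3 = -0.1967 - 0.05*-3.1468 = -0.0393
Step 4: grad_x = 2*1*-0.7179 = -1.4358, grad_y = 2*8*-0.0393 = -0.6294
  x_4 = -0.7179 - 0.05*-1.4358 = -0.6461
  y_4 = -0.0393 - 0.05*-0.6294 = -0.0079
f(-0.6461, -0.0079) = 1*(-0.6461)^2 + 8*(-0.0079)^2 = 0.418


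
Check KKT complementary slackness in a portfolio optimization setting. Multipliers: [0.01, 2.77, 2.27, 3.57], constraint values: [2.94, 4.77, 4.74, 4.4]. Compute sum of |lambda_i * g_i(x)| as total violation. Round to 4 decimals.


KKT complementary slackness check:
lambda_1 * g_1 = 0.01 * 2.94 = 0.0294
lambda_2 * g_2 = 2.77 * 4.77 = 13.2129
lambda_3 * g_3 = 2.27 * 4.74 = 10.7598
lambda_4 * g_4 = 3.57 * 4.4 = 15.708
Total violation = 0.0294 + 13.2129 + 10.7598 + 15.708 = 39.7101


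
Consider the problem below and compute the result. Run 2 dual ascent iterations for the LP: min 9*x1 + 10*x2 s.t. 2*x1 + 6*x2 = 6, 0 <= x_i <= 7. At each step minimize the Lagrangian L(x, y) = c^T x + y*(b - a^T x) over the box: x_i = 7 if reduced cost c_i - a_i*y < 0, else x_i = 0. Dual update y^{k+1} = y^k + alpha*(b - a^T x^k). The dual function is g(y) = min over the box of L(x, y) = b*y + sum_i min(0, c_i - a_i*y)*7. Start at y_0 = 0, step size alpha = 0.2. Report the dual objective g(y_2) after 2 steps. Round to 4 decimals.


Dual ascent for LP: min 9*x1 + 10*x2, 2*x1 + 6*x2 = 6, 0 <= x_i <= 7
Step 1: y^k = 0.0, reduced costs: (9.0, 10.0)
  x^k = (0.0, 0.0), subgradient = b - a^T x = 6.0
  y^{k+1} = 0.0 + 0.2*6.0 = 1.2
Step 2: y^k = 1.2, reduced costs: (6.6, 2.8)
  x^k = (0.0, 0.0), subgradient = b - a^T x = 6.0
  y^{k+1} = 1.2 + 0.2*6.0 = 2.4
Dual objective at y_2 = 2.4: reduced costs (4.2, -4.4), box minimizer x = (0.0, 7.0)
g(y_2) = b*y + (c1 - a1*y)*x1 + (c2 - a2*y)*x2 = 6*2.4 + 4.2*0.0 + (-4.4)*7.0 = 14.4 + 0.0 - 30.8 = -16.4


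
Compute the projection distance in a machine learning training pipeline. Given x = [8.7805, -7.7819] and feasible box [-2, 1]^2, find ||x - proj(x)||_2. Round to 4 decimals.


Project each component onto [-2, 1].
clip(8.7805) = 1.0, clip(-7.7819) = -2.0
Projection = [1.0, -2.0]
Squared diffs: [60.5362, 33.4304]
Distance = sqrt(93.9666) = 9.6936


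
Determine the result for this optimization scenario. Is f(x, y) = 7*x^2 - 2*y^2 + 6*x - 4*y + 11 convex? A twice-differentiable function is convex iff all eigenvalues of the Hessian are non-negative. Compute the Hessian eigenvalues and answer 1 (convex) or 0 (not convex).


The Hessian of f(x,y) = 7*x^2 - 2*y^2 + 6*x - 4*y + 11 is:
H = [[14, 0], [0, -4]]
Trace = 14 - 4 = 10
Determinant = 14*-4 - (0)^2 = -56
Discriminant = (10)^2 - 4*-56 = 324.0
Eigenvalues: lambda_1 = -4.0, lambda_2 = 14.0
The function is not convex.

0


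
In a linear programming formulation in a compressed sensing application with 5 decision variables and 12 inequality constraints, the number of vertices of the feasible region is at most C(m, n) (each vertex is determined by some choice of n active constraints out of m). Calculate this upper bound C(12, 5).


Each vertex corresponds to some choice of n active constraints out of m, so the number of vertices is at most C(m, n) = m! / (n!(m-n)!).
m = 12, n = 5
Numerator: 12 * 11 * 10 * 9 * 8
Denominator: 5! = 120
C(12, 5) = 792


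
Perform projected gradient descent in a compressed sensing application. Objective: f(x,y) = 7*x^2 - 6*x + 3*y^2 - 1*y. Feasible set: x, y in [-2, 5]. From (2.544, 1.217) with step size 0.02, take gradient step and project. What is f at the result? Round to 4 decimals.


Step 1: Compute gradient at (2.544, 1.217).
grad_x = 2*7*2.544 - 6 = 29.616
grad_y = 2*3*1.217 - 1 = 6.302
Step 2: Gradient step.
x_raw = 2.544 - 0.02*29.616 = 1.9517
y_raw = 1.217 - 0.02*6.302 = 1.091
Step 3: Project onto [-2, 5].
x_proj = clip(1.9517) = 1.9517
y_proj = clip(1.091) = 1.091
Step 4: Evaluate f.
f(1.9517, 1.091) = 17.4329


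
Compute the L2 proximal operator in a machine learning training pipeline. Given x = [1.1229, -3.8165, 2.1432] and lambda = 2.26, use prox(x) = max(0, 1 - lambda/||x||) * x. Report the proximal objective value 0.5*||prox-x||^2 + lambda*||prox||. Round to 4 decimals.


Step 1: Compute ||x||.
||x|| = 4.5188
Step 2: Compute scaling factor.
scale = max(0, 1 - 2.26/4.5188) = 0.4999
Step 3: prox(x) = [0.5613, -1.9078, 1.0713]
||prox(x)|| = 2.2588
Step 4: Proximal objective.
0.5*||prox-x||^2 = 2.5538
lambda*||prox|| = 5.1049
Total = 7.6588


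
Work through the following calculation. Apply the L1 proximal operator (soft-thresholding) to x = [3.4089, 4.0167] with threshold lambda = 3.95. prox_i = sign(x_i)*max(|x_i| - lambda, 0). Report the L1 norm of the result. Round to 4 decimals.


Soft-thresholding with lambda = 3.95:
prox(3.4089) = sign(3.4089)*max(|3.4089| - 3.95, 0) = 0.0
prox(4.0167) = sign(4.0167)*max(|4.0167| - 3.95, 0) = 0.0667
prox(x) = [0.0, 0.0667]
||prox(x)||_1 = 0.0 + 0.0667 = 0.0667


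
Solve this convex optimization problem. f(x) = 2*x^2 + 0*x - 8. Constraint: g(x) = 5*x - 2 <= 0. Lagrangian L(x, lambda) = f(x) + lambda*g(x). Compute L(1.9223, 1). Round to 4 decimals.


Step 1: Evaluate f(x).
f(1.9223) = 2*1.9223^2 + 0*1.9223 - 8 = -0.6095
Step 2: Evaluate g(x).
g(1.9223) = 5*1.9223 - 2 = 7.6115
Step 3: Compute Lagrangian.
L = -0.6095 + 1*7.6115 = 7.002


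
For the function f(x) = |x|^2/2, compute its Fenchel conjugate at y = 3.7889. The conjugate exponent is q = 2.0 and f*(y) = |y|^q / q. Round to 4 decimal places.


The conjugate exponent q satisfies 1/p + 1/q = 1.
p = 2, so q = 2/(2 - 1) = 2.0
|y|^q = 3.7889^2.0 = 14.3558
f*(3.7889) = 14.3558 / 2.0 = 7.1779


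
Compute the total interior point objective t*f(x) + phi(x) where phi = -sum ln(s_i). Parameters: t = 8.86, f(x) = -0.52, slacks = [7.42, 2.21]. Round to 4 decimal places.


Step 1: Compute log-barrier.
ln values: [2.0042, 0.793]
phi = -(2.0042 + 0.793) = -2.7972
Step 2: Compute augmented objective.
t*f(x) = 8.86*-0.52 = -4.6072
Total = -4.6072 - 2.7972 = -7.4044


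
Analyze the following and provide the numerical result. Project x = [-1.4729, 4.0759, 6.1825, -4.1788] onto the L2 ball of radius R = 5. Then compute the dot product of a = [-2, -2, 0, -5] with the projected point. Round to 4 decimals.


Step 1: Compute ||x|| (intermediates to 6 decimals).
||x|| = sqrt((-1.4729)^2 + 4.0759^2 + 6.1825^2 + (-4.1788)^2) = 8.629488
Step 2: Project.
Since ||x|| > R, scale = R/||x|| = 5/8.629488 = 0.579409, proj(x) = scale * x
proj(x) = [-0.853412, 2.361613, 3.582196, -2.421234]
Step 3: Dot product.
a^T * proj(x) = -2*(-0.853412) - 2*2.361613 + 0*3.582196 - 5*(-2.421234) = 9.0898


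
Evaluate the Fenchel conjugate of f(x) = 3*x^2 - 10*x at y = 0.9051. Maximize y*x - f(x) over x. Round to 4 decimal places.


f*(y) = sup_x {y*x - a*x^2 - b*x} = sup_x {(y-b)*x - a*x^2}
FOC: (y - b) - 2a*x = 0 => x* = (y - b)/(2a)
x* = (0.9051 + 10)/(2*3) = 1.8175
f*(0.9051) = (y-b)^2/(4a) = (0.9051 + 10)^2/(4*3)
= 118.9212/12 = 9.9101


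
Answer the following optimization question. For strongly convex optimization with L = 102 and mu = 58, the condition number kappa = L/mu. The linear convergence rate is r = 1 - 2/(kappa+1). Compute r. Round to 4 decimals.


Step 1: Compute the condition number.
kappa = L/mu = 102/58 = 1.7586
Step 2: Compute the convergence rate.
r = 1 - 2/(kappa + 1) = 1 - 2*mu/(L + mu) = (L - mu)/(L + mu) = 44/160 = 0.275


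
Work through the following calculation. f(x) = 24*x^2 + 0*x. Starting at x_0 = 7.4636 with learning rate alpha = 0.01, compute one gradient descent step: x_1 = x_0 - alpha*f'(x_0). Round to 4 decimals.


We compute the gradient at x_0 and apply the update.
f'(x) = 48*x + 0
f'(7.4636) = 48*7.4636 + 0 = 358.2528
x_1 = 7.4636 - 0.01*358.2528 = 3.8811


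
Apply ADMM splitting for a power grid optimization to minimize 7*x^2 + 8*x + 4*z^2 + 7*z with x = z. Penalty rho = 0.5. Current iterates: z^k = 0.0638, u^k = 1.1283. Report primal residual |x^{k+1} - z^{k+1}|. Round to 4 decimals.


ADMM iteration with rho = 0.5, z^k = 0.0638, u^k = 1.1283
Step 1: x-update.
Minimize 7*x^2 + 8*x + (0.5/2)*(x - 0.0638 + 1.1283)^2
FOC: (2*7 + 0.5)*x = -8 + 0.5*(0.0638 - 1.1283)
x^{k+1} = -0.5884
Step 2: z-update.
Minimize 4*z^2 + 7*z + (0.5/2)*(-0.5884 - z + 1.1283)^2
FOC: (2*4 + 0.5)*z = -7 + 0.5*(-0.5884 + 1.1283)
z^{k+1} = -0.7918
Step 3: u-update.
u^{k+1} = 1.1283 - 0.5884 + 0.7918 = 1.3316
Step 4: Primal residual = |-0.5884 + 0.7918| = 0.2033


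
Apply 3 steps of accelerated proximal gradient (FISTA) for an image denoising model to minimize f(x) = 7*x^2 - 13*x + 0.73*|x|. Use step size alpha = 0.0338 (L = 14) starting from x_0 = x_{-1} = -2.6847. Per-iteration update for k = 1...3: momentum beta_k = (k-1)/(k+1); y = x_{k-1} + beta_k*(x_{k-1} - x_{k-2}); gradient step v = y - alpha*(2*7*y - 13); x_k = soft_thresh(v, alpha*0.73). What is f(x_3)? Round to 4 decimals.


FISTA on f(x) = 7*x^2 - 13*x + 0.73*|x|
L = 14, alpha = 0.0338
Iteration 1: beta = 0.0, y = -2.6847 + 0.0*(-2.6847 + 2.6847) = -2.6847
  grad(y) = -50.5858, v = y - alpha*grad = -0.9749
  prox(v) = soft_thresh(-0.9749, 0.0247) = -0.9502
Iteration 2: beta = 0.3333, y = -0.9502 + 0.3333*(-0.9502 + 2.6847) = -0.3721
  grad(y) = -18.209, v = y - alpha*grad = 0.2434
  prox(v) = soft_thresh(0.2434, 0.0247) = 0.2187
Iteration 3: beta = 0.5, y = 0.2187 + 0.5*(0.2187 + 0.9502) = 0.8032
  grad(y) = -1.7553, v = y - alpha*grad = 0.8625
  prox(v) = soft_thresh(0.8625, 0.0247) = 0.8378
f(x_3) = 7*0.8378^2 - 13*0.8378 + 0.73*|0.8378| = -5.3665


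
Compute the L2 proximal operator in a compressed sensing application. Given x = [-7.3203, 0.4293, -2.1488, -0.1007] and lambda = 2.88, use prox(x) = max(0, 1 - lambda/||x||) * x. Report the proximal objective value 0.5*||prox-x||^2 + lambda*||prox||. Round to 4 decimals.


Step 1: Compute ||x||.
||x|| = 7.6419
Step 2: Compute scaling factor.
scale = max(0, 1 - 2.88/7.6419) = 0.6231
Step 3: prox(x) = [-4.5615, 0.2675, -1.339, -0.0627]
||prox(x)|| = 4.7619
Step 4: Proximal objective.
0.5*||prox-x||^2 = 4.1472
lambda*||prox|| = 13.7143
Total = 17.8615


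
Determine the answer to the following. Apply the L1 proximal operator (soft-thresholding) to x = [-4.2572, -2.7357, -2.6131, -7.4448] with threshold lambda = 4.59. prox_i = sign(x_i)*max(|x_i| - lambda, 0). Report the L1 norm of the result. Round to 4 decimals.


Soft-thresholding with lambda = 4.59:
prox(-4.2572) = sign(-4.2572)*max(|-4.2572| - 4.59, 0) = 0.0
prox(-2.7357) = sign(-2.7357)*max(|-2.7357| - 4.59, 0) = 0.0
prox(-2.6131) = sign(-2.6131)*max(|-2.6131| - 4.59, 0) = 0.0
prox(-7.4448) = sign(-7.4448)*max(|-7.4448| - 4.59, 0) = -2.8548
prox(x) = [0.0, 0.0, 0.0, -2.8548]
||prox(x)||_1 = 0.0 + 0.0 + 0.0 + 2.8548 = 2.8548


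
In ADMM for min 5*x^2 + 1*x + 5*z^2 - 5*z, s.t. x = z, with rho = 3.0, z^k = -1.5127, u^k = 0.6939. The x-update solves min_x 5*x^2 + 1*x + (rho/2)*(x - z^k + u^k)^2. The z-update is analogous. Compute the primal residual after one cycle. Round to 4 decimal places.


ADMM iteration with rho = 3.0, z^k = -1.5127, u^k = 0.6939
Step 1: x-update.
Minimize 5*x^2 + 1*x + (3.0/2)*(x + 1.5127 + 0.6939)^2
FOC: (2*5 + 3.0)*x = -1 + 3.0*(-1.5127 - 0.6939)
x^{k+1} = -0.5861
Step 2: z-update.
Minimize 5*z^2 - 5*z + (3.0/2)*(-0.5861 - z + 0.6939)^2
FOC: (2*5 + 3.0)*z = 5 + 3.0*(-0.5861 + 0.6939)
z^{k+1} = 0.4095
Step 3: u-update.
u^{k+1} = 0.6939 - 0.5861 - 0.4095 = -0.3017
Step 4: Primal residual = |-0.5861 - 0.4095| = 0.9956


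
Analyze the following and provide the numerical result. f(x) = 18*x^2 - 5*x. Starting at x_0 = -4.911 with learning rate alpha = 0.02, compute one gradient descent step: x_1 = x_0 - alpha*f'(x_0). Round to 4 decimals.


We compute the gradient at x_0 and apply the update.
f'(x) = 36*x - 5
f'(-4.911) = 36*-4.911 - 5 = -181.796
x_1 = -4.911 - 0.02*-181.796 = -1.2751


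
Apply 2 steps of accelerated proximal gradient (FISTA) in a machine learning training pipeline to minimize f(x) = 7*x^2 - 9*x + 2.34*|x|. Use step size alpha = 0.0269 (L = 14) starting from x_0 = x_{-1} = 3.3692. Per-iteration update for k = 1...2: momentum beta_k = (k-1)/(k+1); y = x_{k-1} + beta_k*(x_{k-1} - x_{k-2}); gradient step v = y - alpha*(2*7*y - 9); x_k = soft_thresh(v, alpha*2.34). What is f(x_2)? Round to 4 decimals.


FISTA on f(x) = 7*x^2 - 9*x + 2.34*|x|
L = 14, alpha = 0.0269
Iteration 1: beta = 0.0, y = 3.3692 + 0.0*(3.3692 - 3.3692) = 3.3692
  grad(y) = 38.1688, v = y - alpha*grad = 2.3425
  prox(v) = soft_thresh(2.3425, 0.0629) = 2.2795
Iteration 2: beta = 0.3333, y = 2.2795 + 0.3333*(2.2795 - 3.3692) = 1.9163
  grad(y) = 17.828, v = y - alpha*grad = 1.4367
  prox(v) = soft_thresh(1.4367, 0.0629) = 1.3738
f(x_2) = 7*1.3738^2 - 9*1.3738 + 2.34*|1.3738| = 4.0613


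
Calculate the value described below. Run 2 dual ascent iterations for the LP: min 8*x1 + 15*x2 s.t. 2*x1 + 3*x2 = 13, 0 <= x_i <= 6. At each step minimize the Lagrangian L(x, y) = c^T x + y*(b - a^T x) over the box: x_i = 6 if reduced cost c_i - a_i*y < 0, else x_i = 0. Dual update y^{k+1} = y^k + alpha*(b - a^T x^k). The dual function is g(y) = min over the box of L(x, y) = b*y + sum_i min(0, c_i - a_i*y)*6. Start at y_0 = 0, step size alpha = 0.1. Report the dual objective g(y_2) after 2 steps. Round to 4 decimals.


Dual ascent for LP: min 8*x1 + 15*x2, 2*x1 + 3*x2 = 13, 0 <= x_i <= 6
Step 1: y^k = 0.0, reduced costs: (8.0, 15.0)
  x^k = (0.0, 0.0), subgradient = b - a^T x = 13.0
  y^{k+1} = 0.0 + 0.1*13.0 = 1.3
Step 2: y^k = 1.3, reduced costs: (5.4, 11.1)
  x^k = (0.0, 0.0), subgradient = b - a^T x = 13.0
  y^{k+1} = 1.3 + 0.1*13.0 = 2.6
Dual objective at y_2 = 2.6: reduced costs (2.8, 7.2), box minimizer x = (0.0, 0.0)
g(y_2) = b*y + (c1 - a1*y)*x1 + (c2 - a2*y)*x2 = 13*2.6 + 2.8*0.0 + 7.2*0.0 = 33.8 + 0.0 + 0.0 = 33.8


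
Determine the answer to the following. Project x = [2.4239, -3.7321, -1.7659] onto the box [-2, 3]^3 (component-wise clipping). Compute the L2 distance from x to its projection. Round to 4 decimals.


Project each component onto [-2, 3].
clip(2.4239) = 2.4239, clip(-3.7321) = -2.0, clip(-1.7659) = -1.7659
Projection = [2.4239, -2.0, -1.7659]
Squared diffs: [0.0, 3.0002, 0.0]
Distance = sqrt(3.0002) = 1.7321


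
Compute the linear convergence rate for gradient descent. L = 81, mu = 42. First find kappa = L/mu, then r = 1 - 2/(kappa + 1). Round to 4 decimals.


Step 1: Compute the condition number.
kappa = L/mu = 81/42 = 1.9286
Step 2: Compute the convergence rate.
r = 1 - 2/(kappa + 1) = 1 - 2*mu/(L + mu) = (L - mu)/(L + mu) = 39/123 = 0.3171


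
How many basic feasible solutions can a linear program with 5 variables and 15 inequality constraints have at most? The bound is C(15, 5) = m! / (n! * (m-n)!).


Each vertex corresponds to some choice of n active constraints out of m, so the number of vertices is at most C(m, n) = m! / (n!(m-n)!).
m = 15, n = 5
Numerator: 15 * 14 * 13 * 12 * 11
Denominator: 5! = 120
C(15, 5) = 3003


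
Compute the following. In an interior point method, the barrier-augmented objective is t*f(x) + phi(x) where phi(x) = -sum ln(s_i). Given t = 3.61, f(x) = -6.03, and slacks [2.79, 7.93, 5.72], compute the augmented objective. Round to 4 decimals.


Step 1: Compute log-barrier.
ln values: [1.026, 2.0707, 1.744]
phi = -(1.026 + 2.0707 + 1.744) = -4.8407
Step 2: Compute augmented objective.
t*f(x) = 3.61*-6.03 = -21.7683
Total = -21.7683 - 4.8407 = -26.609


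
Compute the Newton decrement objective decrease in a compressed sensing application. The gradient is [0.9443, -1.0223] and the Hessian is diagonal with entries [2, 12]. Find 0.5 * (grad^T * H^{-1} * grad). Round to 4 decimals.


Step 1: H is diagonal, so H^(-1) * g = [0.4722, -0.0852].
Step 2: g^T H^(-1) g = sum_i g_i^2 / H_ii
  = (0.9443)^2/2 + (-1.0223)^2/12
  = 0.4459 + 0.0871 = 0.5329
Step 3: Objective decrease = 0.5 * g^T H^(-1) g = 0.2665


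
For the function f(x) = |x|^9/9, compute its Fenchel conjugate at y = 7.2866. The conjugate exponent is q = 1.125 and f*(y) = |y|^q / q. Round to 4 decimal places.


The conjugate exponent q satisfies 1/p + 1/q = 1.
p = 9, so q = 9/(9 - 1) = 1.125
|y|^q = 7.2866^1.125 = 9.3399
f*(7.2866) = 9.3399 / 1.125 = 8.3021


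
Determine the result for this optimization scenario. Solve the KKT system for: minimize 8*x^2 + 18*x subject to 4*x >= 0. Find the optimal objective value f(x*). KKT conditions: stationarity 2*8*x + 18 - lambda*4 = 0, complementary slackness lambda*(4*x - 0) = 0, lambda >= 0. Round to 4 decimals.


Step 1: Try lambda = 0 (constraint inactive).
x_unc = -18/(2*8) = -1.125
Check: 4*-1.125 = -4.5 < 0 -- violated!
Step 2: Constraint must be active: 4*x = 0
x* = 0/4 = 0.0
lambda = (2*8*0.0 + 18)/4 = 4.5
Step 3: Compute optimal value.
f(x*) = 8*0.0^2 + 18*0.0 = 0.0


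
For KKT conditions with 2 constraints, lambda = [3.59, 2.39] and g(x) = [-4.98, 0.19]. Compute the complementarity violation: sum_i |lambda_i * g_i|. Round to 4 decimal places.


KKT complementary slackness check:
lambda_1 * g_1 = 3.59 * -4.98 = -17.8782
lambda_2 * g_2 = 2.39 * 0.19 = 0.4541
Total violation = 17.8782 + 0.4541 = 18.3323


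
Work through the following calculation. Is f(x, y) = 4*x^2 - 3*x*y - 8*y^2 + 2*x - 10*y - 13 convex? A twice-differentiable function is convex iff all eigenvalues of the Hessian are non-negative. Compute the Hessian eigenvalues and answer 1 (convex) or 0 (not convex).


The Hessian of f(x,y) = 4*x^2 - 3*x*y - 8*y^2 + 2*x - 10*y - 13 is:
H = [[8, -3], [-3, -16]]
Trace = 8 - 16 = -8
Determinant = 8*-16 - (-3)^2 = -137
Discriminant = (-8)^2 - 4*-137 = 612.0
Eigenvalues: lambda_1 = -16.3693, lambda_2 = 8.3693
The function is not convex.

0
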